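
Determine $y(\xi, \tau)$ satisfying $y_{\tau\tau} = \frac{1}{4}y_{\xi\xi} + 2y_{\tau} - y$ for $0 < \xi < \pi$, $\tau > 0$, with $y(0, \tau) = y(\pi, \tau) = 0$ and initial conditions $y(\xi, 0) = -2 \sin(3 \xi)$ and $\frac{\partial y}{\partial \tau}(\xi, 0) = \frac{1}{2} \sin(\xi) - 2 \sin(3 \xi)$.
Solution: Substitute $y = e^{\tau}u$, i.e. $u = e^{-\tau}y$.
By the product rule, $y_{\tau} = e^{\tau}(u_{\tau} + u)$, $y_{\tau\tau} = e^{\tau}(u_{\tau\tau} + 2u_{\tau} + u)$, $y_{\xi\xi} = e^{\tau}u_{\xi\xi}$.
Substituting into the PDE and dividing by $e^{\tau}$: $u_{\tau\tau} + 2u_{\tau} + u = \frac{1}{4}u_{\xi\xi} + 2(u_{\tau} + u) - u$.
The lower-order terms cancel, leaving the standard wave equation $u_{\tau\tau} = \frac{1}{4}u_{\xi\xi}$.
Initial data for $u$: $u(\xi,0) = y(\xi,0) = -2 \sin(3 \xi)$; $u_{\tau}(\xi,0) = y_{\tau}(\xi,0) - y(\xi,0) = \frac{1}{2} \sin(\xi)$. The boundary conditions carry over: $u(0,\tau) = u(\pi,\tau) = 0$.
Solve for $u$:
  Using separation of variables $u = X(\xi)T(\tau)$:
  Eigenfunctions: $\sin(n\xi)$, $n = 1, 2, 3, \ldots$
  General solution: $u(\xi, \tau) = \sum [A_n \cos(n \tau/2) + B_n \sin(n \tau/2)] \sin(n\xi)$
  From $u(\xi,0) = -2 \sin(3 \xi)$: $A_3=-2$. From $u_{\tau}(\xi,0) = \frac{1}{2} \sin(\xi)$, using $u_{\tau}(\xi,0) = \sum \omega_n B_n \sin(n\xi)$ with $\omega_n = n/2$: $B_1 = (1/2)/(1/2) = 1$.
Hence $u(\xi,\tau) = \sin(\xi) \sin(\tau/2) - 2 \sin(3 \xi) \cos(3 \tau/2)$.
Transform back: $y(\xi,\tau) = e^{\tau}u(\xi,\tau)$.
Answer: $y(\xi, \tau) = e^{\tau} \sin(\tau/2) \sin(\xi) - 2 e^{\tau} \sin(3 \xi) \cos(3 \tau/2)$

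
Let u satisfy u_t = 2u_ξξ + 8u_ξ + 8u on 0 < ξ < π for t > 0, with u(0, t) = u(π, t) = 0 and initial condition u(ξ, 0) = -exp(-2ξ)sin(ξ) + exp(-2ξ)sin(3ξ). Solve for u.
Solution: Substitute u = exp(-2ξ)w.
Then u_ξ = exp(-2ξ)(w_ξ - 2w), u_ξξ = exp(-2ξ)(w_ξξ - 4w_ξ + 4w), u_t = exp(-2ξ)w_t; substituting and dividing by exp(-2ξ), the lower-order terms cancel: w_t = 2w_ξξ (standard heat equation).
Data for w: w(ξ,0) = exp(2ξ)u(ξ,0) = -sin(ξ) + sin(3ξ). The boundary conditions carry over: w(0,t) = w(π,t) = 0.
Separating variables: w = Σ c_n exp(-2n²t) sin(nξ). From w(ξ,0) = -sin(ξ) + sin(3ξ): c_1=-1, c_3=1.
So w(ξ,t) = -exp(-2t)sin(ξ) + exp(-18t)sin(3ξ), and u(ξ,t) = exp(-2ξ)w(ξ,t).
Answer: u(ξ, t) = -exp(-2t)exp(-2ξ)sin(ξ) + exp(-18t)exp(-2ξ)sin(3ξ)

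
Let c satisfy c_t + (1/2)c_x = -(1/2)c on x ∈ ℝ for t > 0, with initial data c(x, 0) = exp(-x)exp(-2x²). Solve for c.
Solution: Substitute c = exp(-x)u.
Then c_x = exp(-x)(u_x - u), c_t = exp(-x)u_t; substituting and dividing by exp(-x), the lower-order terms cancel: u_t + (1/2)u_x = 0 (standard advection equation).
Data for u: u(x,0) = exp(x)c(x,0) = exp(-2x²).
By characteristics (dx/dt = 1/2), u(x,t) = f(x - (1/2)t) with f = u(·, 0).
So u(x,t) = exp(-2(-t/2 + x)²), and c(x,t) = exp(-x)u(x,t).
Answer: c(x, t) = exp(-x)exp(-2(-t/2 + x)²)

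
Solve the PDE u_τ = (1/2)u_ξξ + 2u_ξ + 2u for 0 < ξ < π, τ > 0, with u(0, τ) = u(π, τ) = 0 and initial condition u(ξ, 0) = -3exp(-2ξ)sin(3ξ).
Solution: Substitute u = exp(-2ξ)w, i.e. w = exp(2ξ)u.
By the product rule, u_ξ = exp(-2ξ)(w_ξ - 2w), u_ξξ = exp(-2ξ)(w_ξξ - 4w_ξ + 4w), u_τ = exp(-2ξ)w_τ.
Substituting into the PDE and dividing by exp(-2ξ): w_τ = (1/2)(w_ξξ - 4w_ξ + 4w) + 2(w_ξ - 2w) + 2w.
The lower-order terms cancel, leaving the standard heat equation w_τ = (1/2)w_ξξ.
Initial data for w: w(ξ,0) = exp(2ξ)u(ξ,0) = -3sin(3ξ). The boundary conditions carry over: w(0,τ) = w(π,τ) = 0.
Solve for w:
  Using separation of variables w = X(ξ)T(τ):
  Eigenfunctions: sin(nξ), n = 1, 2, 3, ...
  General solution: w(ξ, τ) = Σ c_n sin(nξ) exp(-n² τ/2)
  Matching w(ξ,0) = -3sin(3ξ) term by term: c_3=-3.
Hence w(ξ,τ) = -3exp(-9τ/2)sin(3ξ).
Transform back: u(ξ,τ) = exp(-2ξ)w(ξ,τ).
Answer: u(ξ, τ) = -3exp(-2ξ)exp(-9τ/2)sin(3ξ)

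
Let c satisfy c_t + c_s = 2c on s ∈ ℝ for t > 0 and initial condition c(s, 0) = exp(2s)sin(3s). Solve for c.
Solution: Substitute c = exp(2s)u.
Then c_s = exp(2s)(u_s + 2u), c_t = exp(2s)u_t; substituting and dividing by exp(2s), the lower-order terms cancel: u_t + u_s = 0 (standard advection equation).
Data for u: u(s,0) = exp(-2s)c(s,0) = sin(3s).
By characteristics (ds/dt = 1), u(s,t) = f(s - t) with f = u(·, 0).
So u(s,t) = sin(3s - 3t), and c(s,t) = exp(2s)u(s,t).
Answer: c(s, t) = exp(2s)sin(3s - 3t)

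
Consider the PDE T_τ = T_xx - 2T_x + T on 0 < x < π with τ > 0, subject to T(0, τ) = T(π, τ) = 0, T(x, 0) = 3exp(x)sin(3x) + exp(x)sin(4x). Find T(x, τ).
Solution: Substitute T = exp(x)u, i.e. u = exp(-x)T.
By the product rule, T_x = exp(x)(u_x + u), T_xx = exp(x)(u_xx + 2u_x + u), T_τ = exp(x)u_τ.
Substituting into the PDE and dividing by exp(x): u_τ = (u_xx + 2u_x + u) - 2(u_x + u) + u.
The lower-order terms cancel, leaving the standard heat equation u_τ = u_xx.
Initial data for u: u(x,0) = exp(-x)T(x,0) = 3sin(3x) + sin(4x). The boundary conditions carry over: u(0,τ) = u(π,τ) = 0.
Solve for u:
  Using separation of variables u = X(x)G(τ):
  Eigenfunctions: sin(nx), n = 1, 2, 3, ...
  General solution: u(x, τ) = Σ c_n sin(nx) exp(-n² τ)
  Matching u(x,0) = 3sin(3x) + sin(4x) term by term: c_3=3, c_4=1.
Hence u(x,τ) = 3exp(-9τ)sin(3x) + exp(-16τ)sin(4x).
Transform back: T(x,τ) = exp(x)u(x,τ).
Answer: T(x, τ) = 3exp(x)exp(-9τ)sin(3x) + exp(x)exp(-16τ)sin(4x)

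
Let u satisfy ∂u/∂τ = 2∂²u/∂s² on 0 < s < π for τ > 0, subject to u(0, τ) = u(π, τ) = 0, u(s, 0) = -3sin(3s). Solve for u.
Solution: Separating variables: u = Σ c_n exp(-2n²τ) sin(ns). From u(s,0) = -3sin(3s): c_3=-3.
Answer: u(s, τ) = -3exp(-18τ)sin(3s)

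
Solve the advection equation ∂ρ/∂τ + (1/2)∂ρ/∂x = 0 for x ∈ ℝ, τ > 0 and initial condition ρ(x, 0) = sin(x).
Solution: By method of characteristics (waves move right with speed 1/2):
Along characteristics x - (1/2)τ = const, ρ is constant, so ρ(x,τ) = f(x - (1/2)τ) with f = ρ(·, 0).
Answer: ρ(x, τ) = sin(x - τ/2)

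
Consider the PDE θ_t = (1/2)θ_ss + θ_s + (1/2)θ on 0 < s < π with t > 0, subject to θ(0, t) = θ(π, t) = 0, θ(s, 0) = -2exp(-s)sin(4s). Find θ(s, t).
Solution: Substitute θ = exp(-s)u, i.e. u = exp(s)θ.
By the product rule, θ_s = exp(-s)(u_s - u), θ_ss = exp(-s)(u_ss - 2u_s + u), θ_t = exp(-s)u_t.
Substituting into the PDE and dividing by exp(-s): u_t = (1/2)(u_ss - 2u_s + u) + (u_s - u) + (1/2)u.
The lower-order terms cancel, leaving the standard heat equation u_t = (1/2)u_ss.
Initial data for u: u(s,0) = exp(s)θ(s,0) = -2sin(4s). The boundary conditions carry over: u(0,t) = u(π,t) = 0.
Solve for u:
  Using separation of variables u = X(s)G(t):
  Eigenfunctions: sin(ns), n = 1, 2, 3, ...
  General solution: u(s, t) = Σ c_n sin(ns) exp(-n² t/2)
  Matching u(s,0) = -2sin(4s) term by term: c_4=-2.
Hence u(s,t) = -2exp(-8t)sin(4s).
Transform back: θ(s,t) = exp(-s)u(s,t).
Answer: θ(s, t) = -2exp(-s)exp(-8t)sin(4s)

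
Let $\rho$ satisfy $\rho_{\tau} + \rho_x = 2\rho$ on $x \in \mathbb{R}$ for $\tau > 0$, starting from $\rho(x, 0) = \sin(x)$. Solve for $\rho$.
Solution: Substitute $\rho = e^{2\tau}u$, i.e. $u = e^{-2\tau}\rho$.
By the product rule, $\rho_{\tau} = e^{2\tau}(u_{\tau} + 2u)$, $\rho_x = e^{2\tau}u_x$.
Substituting into the PDE and dividing by $e^{2\tau}$: $u_{\tau} + 2u + u_x = 2u$.
The lower-order terms cancel, leaving the standard advection equation $u_{\tau} + u_x = 0$.
Initial data for $u$: $u(x,0) = \rho(x,0) = \sin(x)$.
Solve for $u$:
  By method of characteristics (waves move right with speed 1):
  Along characteristics $x - \tau =$ const, $u$ is constant, so $u(x,\tau) = f(x - \tau)$ with $f = u( \cdot , 0)$.
Hence $u(x,\tau) = \sin(x - \tau)$.
Transform back: $\rho(x,\tau) = e^{2\tau}u(x,\tau)$.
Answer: $\rho(x, \tau) = - e^{2 \tau} \sin(\tau - x)$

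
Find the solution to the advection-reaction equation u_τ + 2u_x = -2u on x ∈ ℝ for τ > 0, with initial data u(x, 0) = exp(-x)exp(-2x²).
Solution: Substitute u = exp(-x)w, i.e. w = exp(x)u.
By the product rule, u_x = exp(-x)(w_x - w), u_τ = exp(-x)w_τ.
Substituting into the PDE and dividing by exp(-x): w_τ + 2(w_x - w) = -2w.
The lower-order terms cancel, leaving the standard advection equation w_τ + 2w_x = 0.
Initial data for w: w(x,0) = exp(x)u(x,0) = exp(-2x²).
Solve for w:
  By method of characteristics (waves move right with speed 2):
  Along characteristics x - 2τ = const, w is constant, so w(x,τ) = f(x - 2τ) with f = w(·, 0).
Hence w(x,τ) = exp(-2(x - 2τ)²).
Transform back: u(x,τ) = exp(-x)w(x,τ).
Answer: u(x, τ) = exp(-x)exp(-2(x - 2τ)²)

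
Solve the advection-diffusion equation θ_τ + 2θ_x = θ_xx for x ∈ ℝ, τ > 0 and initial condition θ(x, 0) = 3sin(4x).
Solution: Moving frame: η = x - 2τ, σ = τ, θ = u(η,σ), so θ_τ = u_σ - 2u_η and θ_xx = u_ηη.
Hence θ_τ + 2θ_x = u_σ and the PDE becomes the heat equation u_σ = u_ηη on η ∈ ℝ.
Initial data: u(η,0) = θ(η,0) = 3sin(4η). Each mode sin(nη) decays as exp(-n²σ) on ℝ, so u(η,σ) = Σ c_n exp(-n²σ) sin(nη) with c_4=3: u(η,σ) = 3exp(-16σ)sin(4η).
Substituting back: θ(x,τ) = u(x - 2τ, τ).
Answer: θ(x, τ) = 3exp(-16τ)sin(4x - 8τ)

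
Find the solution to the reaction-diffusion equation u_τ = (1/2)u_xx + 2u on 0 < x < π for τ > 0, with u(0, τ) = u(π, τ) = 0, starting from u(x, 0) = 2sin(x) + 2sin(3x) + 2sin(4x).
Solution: Substitute u = exp(2τ)w, i.e. w = exp(-2τ)u.
By the product rule, u_τ = exp(2τ)(w_τ + 2w), u_xx = exp(2τ)w_xx.
Substituting into the PDE and dividing by exp(2τ): w_τ + 2w = (1/2)w_xx + 2w.
The lower-order terms cancel, leaving the standard heat equation w_τ = (1/2)w_xx.
Initial data for w: w(x,0) = u(x,0) = 2sin(x) + 2sin(3x) + 2sin(4x). The boundary conditions carry over: w(0,τ) = w(π,τ) = 0.
Solve for w:
  Using separation of variables w = X(x)T(τ):
  Eigenfunctions: sin(nx), n = 1, 2, 3, ...
  General solution: w(x, τ) = Σ c_n sin(nx) exp(-n² τ/2)
  Matching w(x,0) = 2sin(x) + 2sin(3x) + 2sin(4x) term by term: c_1=2, c_3=2, c_4=2.
Hence w(x,τ) = 2exp(-8τ)sin(4x) + 2exp(-τ/2)sin(x) + 2exp(-9τ/2)sin(3x).
Transform back: u(x,τ) = exp(2τ)w(x,τ).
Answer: u(x, τ) = 2exp(3τ/2)sin(x) + 2exp(-6τ)sin(4x) + 2exp(-5τ/2)sin(3x)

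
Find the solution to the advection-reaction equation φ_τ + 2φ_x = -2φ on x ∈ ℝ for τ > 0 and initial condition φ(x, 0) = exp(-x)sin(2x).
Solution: Substitute φ = exp(-x)u.
Then φ_x = exp(-x)(u_x - u), φ_τ = exp(-x)u_τ; substituting and dividing by exp(-x), the lower-order terms cancel: u_τ + 2u_x = 0 (standard advection equation).
Data for u: u(x,0) = exp(x)φ(x,0) = sin(2x).
By characteristics (dx/dτ = 2), u(x,τ) = f(x - 2τ) with f = u(·, 0).
So u(x,τ) = sin(2x - 4τ), and φ(x,τ) = exp(-x)u(x,τ).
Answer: φ(x, τ) = exp(-x)sin(2x - 4τ)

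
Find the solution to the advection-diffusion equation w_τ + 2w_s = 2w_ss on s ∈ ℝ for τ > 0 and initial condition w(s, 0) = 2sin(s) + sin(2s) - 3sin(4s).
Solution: Moving frame: η = s - 2τ, σ = τ, w = u(η,σ), so w_τ = u_σ - 2u_η and w_ss = u_ηη.
Hence w_τ + 2w_s = u_σ and the PDE becomes the heat equation u_σ = 2u_ηη on η ∈ ℝ.
Initial data: u(η,0) = w(η,0) = 2sin(η) + sin(2η) - 3sin(4η). Each mode sin(nη) decays as exp(-2n²σ) on ℝ, so u(η,σ) = Σ c_n exp(-2n²σ) sin(nη) with c_1=2, c_2=1, c_4=-3: u(η,σ) = 2exp(-2σ)sin(η) + exp(-8σ)sin(2η) - 3exp(-32σ)sin(4η).
Substituting back: w(s,τ) = u(s - 2τ, τ).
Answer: w(s, τ) = 2exp(-2τ)sin(s - 2τ) + exp(-8τ)sin(2s - 4τ) - 3exp(-32τ)sin(4s - 8τ)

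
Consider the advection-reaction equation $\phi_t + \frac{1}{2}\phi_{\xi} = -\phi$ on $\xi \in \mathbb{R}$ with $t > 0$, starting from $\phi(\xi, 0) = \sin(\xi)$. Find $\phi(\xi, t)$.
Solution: Substitute $\phi = e^{-t}u$.
Then $\phi_t = e^{-t}(u_t - u)$, $\phi_{\xi} = e^{-t}u_{\xi}$; substituting and dividing by $e^{-t}$, the lower-order terms cancel: $u_t + \frac{1}{2}u_{\xi} = 0$ (standard advection equation).
Data for $u$: $u(\xi,0) = \phi(\xi,0) = \sin(\xi)$.
By characteristics ($d\xi/dt = 1/2$), $u(\xi,t) = f(\xi - \frac{1}{2}t)$ with $f = u( \cdot , 0)$.
So $u(\xi,t) = - \sin(t/2 - \xi)$, and $\phi(\xi,t) = e^{-t}u(\xi,t)$.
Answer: $\phi(\xi, t) = e^{-t} \sin(\xi - t/2)$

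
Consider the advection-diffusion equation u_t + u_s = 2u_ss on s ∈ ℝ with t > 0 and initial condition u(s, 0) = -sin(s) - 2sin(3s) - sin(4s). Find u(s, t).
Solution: Moving frame: η = s - t, σ = t, u = w(η,σ), so u_t = w_σ - w_η and u_ss = w_ηη.
Hence u_t + u_s = w_σ and the PDE becomes the heat equation w_σ = 2w_ηη on η ∈ ℝ.
Initial data: w(η,0) = u(η,0) = -sin(η) - 2sin(3η) - sin(4η). Each mode sin(nη) decays as exp(-2n²σ) on ℝ, so w(η,σ) = Σ c_n exp(-2n²σ) sin(nη) with c_1=-1, c_3=-2, c_4=-1: w(η,σ) = -exp(-2σ)sin(η) - 2exp(-18σ)sin(3η) - exp(-32σ)sin(4η).
Substituting back: u(s,t) = w(s - t, t).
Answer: u(s, t) = -exp(-2t)sin(s - t) - 2exp(-18t)sin(3s - 3t) - exp(-32t)sin(4s - 4t)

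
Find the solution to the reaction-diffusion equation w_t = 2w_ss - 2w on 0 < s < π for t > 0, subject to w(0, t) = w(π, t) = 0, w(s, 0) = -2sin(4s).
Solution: Substitute w = exp(-2t)u.
Then w_t = exp(-2t)(u_t - 2u), w_ss = exp(-2t)u_ss; substituting and dividing by exp(-2t), the lower-order terms cancel: u_t = 2u_ss (standard heat equation).
Data for u: u(s,0) = w(s,0) = -2sin(4s). The boundary conditions carry over: u(0,t) = u(π,t) = 0.
Separating variables: u = Σ c_n exp(-2n²t) sin(ns). From u(s,0) = -2sin(4s): c_4=-2.
So u(s,t) = -2exp(-32t)sin(4s), and w(s,t) = exp(-2t)u(s,t).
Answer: w(s, t) = -2exp(-34t)sin(4s)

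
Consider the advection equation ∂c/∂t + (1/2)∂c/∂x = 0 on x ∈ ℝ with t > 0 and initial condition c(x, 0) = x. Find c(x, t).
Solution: By method of characteristics (waves move right with speed 1/2):
Along characteristics x - (1/2)t = const, c is constant, so c(x,t) = f(x - (1/2)t) with f = c(·, 0).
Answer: c(x, t) = -(1/2)t + x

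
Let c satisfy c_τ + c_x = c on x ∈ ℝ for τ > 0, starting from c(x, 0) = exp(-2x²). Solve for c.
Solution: Substitute c = exp(τ)u, i.e. u = exp(-τ)c.
By the product rule, c_τ = exp(τ)(u_τ + u), c_x = exp(τ)u_x.
Substituting into the PDE and dividing by exp(τ): u_τ + u + u_x = u.
The lower-order terms cancel, leaving the standard advection equation u_τ + u_x = 0.
Initial data for u: u(x,0) = c(x,0) = exp(-2x²).
Solve for u:
  By method of characteristics (waves move right with speed 1):
  Along characteristics x - τ = const, u is constant, so u(x,τ) = f(x - τ) with f = u(·, 0).
Hence u(x,τ) = exp(-2(x - τ)²).
Transform back: c(x,τ) = exp(τ)u(x,τ).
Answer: c(x, τ) = exp(τ)exp(-2(x - τ)²)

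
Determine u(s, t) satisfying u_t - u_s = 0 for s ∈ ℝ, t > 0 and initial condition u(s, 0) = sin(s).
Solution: By characteristics (ds/dt = -1), u(s,t) = f(s + t) with f = u(·, 0).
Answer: u(s, t) = sin(s + t)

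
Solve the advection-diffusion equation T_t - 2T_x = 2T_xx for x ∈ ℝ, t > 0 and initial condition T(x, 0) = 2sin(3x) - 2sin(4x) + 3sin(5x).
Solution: Moving frame: η = x + 2t, σ = t, T = u(η,σ), so T_t = u_σ + 2u_η and T_xx = u_ηη.
Hence T_t - 2T_x = u_σ and the PDE becomes the heat equation u_σ = 2u_ηη on η ∈ ℝ.
Initial data: u(η,0) = T(η,0) = 2sin(3η) - 2sin(4η) + 3sin(5η). Each mode sin(nη) decays as exp(-2n²σ) on ℝ, so u(η,σ) = Σ c_n exp(-2n²σ) sin(nη) with c_3=2, c_4=-2, c_5=3: u(η,σ) = 2exp(-18σ)sin(3η) - 2exp(-32σ)sin(4η) + 3exp(-50σ)sin(5η).
Substituting back: T(x,t) = u(x + 2t, t).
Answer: T(x, t) = 2exp(-18t)sin(6t + 3x) - 2exp(-32t)sin(8t + 4x) + 3exp(-50t)sin(10t + 5x)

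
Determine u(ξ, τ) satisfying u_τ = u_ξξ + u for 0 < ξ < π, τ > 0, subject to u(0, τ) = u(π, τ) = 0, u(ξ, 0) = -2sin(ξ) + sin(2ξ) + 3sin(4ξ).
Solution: Substitute u = exp(τ)w, i.e. w = exp(-τ)u.
By the product rule, u_τ = exp(τ)(w_τ + w), u_ξξ = exp(τ)w_ξξ.
Substituting into the PDE and dividing by exp(τ): w_τ + w = w_ξξ + w.
The lower-order terms cancel, leaving the standard heat equation w_τ = w_ξξ.
Initial data for w: w(ξ,0) = u(ξ,0) = -2sin(ξ) + sin(2ξ) + 3sin(4ξ). The boundary conditions carry over: w(0,τ) = w(π,τ) = 0.
Solve for w:
  Using separation of variables w = X(ξ)T(τ):
  Eigenfunctions: sin(nξ), n = 1, 2, 3, ...
  General solution: w(ξ, τ) = Σ c_n sin(nξ) exp(-n² τ)
  Matching w(ξ,0) = -2sin(ξ) + sin(2ξ) + 3sin(4ξ) term by term: c_1=-2, c_2=1, c_4=3.
Hence w(ξ,τ) = -2exp(-τ)sin(ξ) + exp(-4τ)sin(2ξ) + 3exp(-16τ)sin(4ξ).
Transform back: u(ξ,τ) = exp(τ)w(ξ,τ).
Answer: u(ξ, τ) = -2sin(ξ) + exp(-3τ)sin(2ξ) + 3exp(-15τ)sin(4ξ)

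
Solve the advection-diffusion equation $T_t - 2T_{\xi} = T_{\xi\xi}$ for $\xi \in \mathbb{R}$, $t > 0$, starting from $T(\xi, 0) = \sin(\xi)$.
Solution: Change to a moving frame: let $\eta = \xi + 2t$, $\sigma = t$ and write $T(\xi,t) = u(\eta,\sigma)$.
By the chain rule $T_t = u_{\sigma} + 2u_{\eta}$, $T_{\xi} = u_{\eta}$, $T_{\xi\xi} = u_{\eta\eta}$.
Then $T_t - 2T_{\xi} = u_{\sigma}$: the advection term cancels and the PDE becomes the heat equation $u_{\sigma} = u_{\eta\eta}$ on $\eta \in \mathbb{R}$.
Initial data: $u(\eta,0) = T(\eta,0) = \sin(\eta)$.
On $\eta \in \mathbb{R}$ each mode satisfies $(\sin(n\eta))'' = -n^2 \sin(n\eta)$, so $e^{-n^2\sigma} \sin(n\eta)$ solves the heat equation; by superposition $u(\eta,\sigma) = \sum c_n e^{-n^2\sigma} \sin(n\eta)$.
Reading off the coefficients: $c_1=1$, so $u(\eta,\sigma) = e^{-\sigma} \sin(\eta)$.
Substituting back $\eta = \xi + 2t$, $\sigma = t$: $T(\xi,t) = u(\xi + 2t, t)$.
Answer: $T(\xi, t) = e^{-t} \sin(\xi + 2 t)$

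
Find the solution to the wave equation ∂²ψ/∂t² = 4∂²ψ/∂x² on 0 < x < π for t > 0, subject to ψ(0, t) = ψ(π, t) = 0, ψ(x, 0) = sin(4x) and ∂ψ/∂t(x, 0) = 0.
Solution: Using separation of variables ψ = X(x)T(t):
Eigenfunctions: sin(nx), n = 1, 2, 3, ...
General solution: ψ(x, t) = Σ [A_n cos(2n t) + B_n sin(2n t)] sin(nx)
From ψ(x,0) = sin(4x): A_4=1. From ψ_t(x,0) = 0: all B_n = 0.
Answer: ψ(x, t) = sin(4x)cos(8t)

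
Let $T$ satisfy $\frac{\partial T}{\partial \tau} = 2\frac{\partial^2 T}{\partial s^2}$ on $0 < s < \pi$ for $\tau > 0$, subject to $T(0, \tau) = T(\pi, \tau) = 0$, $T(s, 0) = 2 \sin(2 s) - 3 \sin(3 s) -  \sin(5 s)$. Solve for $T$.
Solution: Using separation of variables $T = X(s)G(\tau)$:
Eigenfunctions: $\sin(ns)$, $n = 1, 2, 3, \ldots$
General solution: $T(s, \tau) = \sum c_n \sin(ns) e^{-2n^2 \tau}$
Matching $T(s,0) = 2 \sin(2 s) - 3 \sin(3 s) - \sin(5 s)$ term by term: $c_2=2, c_3=-3, c_5=-1$.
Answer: $T(s, \tau) = 2 e^{-8 \tau} \sin(2 s) - 3 e^{-18 \tau} \sin(3 s) -  e^{-50 \tau} \sin(5 s)$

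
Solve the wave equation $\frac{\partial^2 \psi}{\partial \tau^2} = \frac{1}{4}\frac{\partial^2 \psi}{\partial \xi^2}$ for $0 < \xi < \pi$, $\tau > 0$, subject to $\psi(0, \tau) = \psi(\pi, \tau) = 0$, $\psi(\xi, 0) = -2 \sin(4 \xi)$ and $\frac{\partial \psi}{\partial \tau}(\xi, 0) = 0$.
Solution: Separating variables: $\psi = \sum [A_n \cos(\omega_n \tau) + B_n \sin(\omega_n \tau)] \sin(n\xi)$, $\omega_n = n/2$. From ICs: $A_4=-2$.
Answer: $\psi(\xi, \tau) = -2 \sin(4 \xi) \cos(2 \tau)$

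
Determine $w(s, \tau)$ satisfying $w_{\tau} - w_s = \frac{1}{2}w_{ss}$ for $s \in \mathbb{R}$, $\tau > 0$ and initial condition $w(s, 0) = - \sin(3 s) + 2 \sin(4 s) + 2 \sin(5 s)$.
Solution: Change to a moving frame: let $\eta = s + \tau$, $\sigma = \tau$ and write $w(s,\tau) = u(\eta,\sigma)$.
By the chain rule $w_{\tau} = u_{\sigma} + u_{\eta}$, $w_s = u_{\eta}$, $w_{ss} = u_{\eta\eta}$.
Then $w_{\tau} - w_s = u_{\sigma}$: the advection term cancels and the PDE becomes the heat equation $u_{\sigma} = \frac{1}{2}u_{\eta\eta}$ on $\eta \in \mathbb{R}$.
Initial data: $u(\eta,0) = w(\eta,0) = - \sin(3 \eta) + 2 \sin(4 \eta) + 2 \sin(5 \eta)$.
On $\eta \in \mathbb{R}$ each mode satisfies $(\sin(n\eta))'' = -n^2 \sin(n\eta)$, so $e^{-n^2\sigma/2} \sin(n\eta)$ solves the heat equation; by superposition $u(\eta,\sigma) = \sum c_n e^{-n^2\sigma/2} \sin(n\eta)$.
Reading off the coefficients: $c_3=-1, c_4=2, c_5=2$, so $u(\eta,\sigma) = 2 e^{-8 \sigma} \sin(4 \eta) - e^{-9 \sigma/2} \sin(3 \eta) + 2 e^{-25 \sigma/2} \sin(5 \eta)$.
Substituting back $\eta = s + \tau$, $\sigma = \tau$: $w(s,\tau) = u(s + \tau, \tau)$.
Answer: $w(s, \tau) = 2 e^{-8 \tau} \sin(4 \tau + 4 s) -  e^{-9 \tau/2} \sin(3 \tau + 3 s) + 2 e^{-25 \tau/2} \sin(5 \tau + 5 s)$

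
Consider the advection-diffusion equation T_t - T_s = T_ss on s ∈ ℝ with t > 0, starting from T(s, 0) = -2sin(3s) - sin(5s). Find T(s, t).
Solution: Moving frame: η = s + t, σ = t, T = u(η,σ), so T_t = u_σ + u_η and T_ss = u_ηη.
Hence T_t - T_s = u_σ and the PDE becomes the heat equation u_σ = u_ηη on η ∈ ℝ.
Initial data: u(η,0) = T(η,0) = -2sin(3η) - sin(5η). Each mode sin(nη) decays as exp(-n²σ) on ℝ, so u(η,σ) = Σ c_n exp(-n²σ) sin(nη) with c_3=-2, c_5=-1: u(η,σ) = -2exp(-9σ)sin(3η) - exp(-25σ)sin(5η).
Substituting back: T(s,t) = u(s + t, t).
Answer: T(s, t) = -2exp(-9t)sin(3s + 3t) - exp(-25t)sin(5s + 5t)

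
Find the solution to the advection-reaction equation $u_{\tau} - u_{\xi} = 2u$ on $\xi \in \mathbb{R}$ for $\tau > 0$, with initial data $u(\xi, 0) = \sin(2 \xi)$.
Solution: Substitute $u = e^{2\tau}w$.
Then $u_{\tau} = e^{2\tau}(w_{\tau} + 2w)$, $u_{\xi} = e^{2\tau}w_{\xi}$; substituting and dividing by $e^{2\tau}$, the lower-order terms cancel: $w_{\tau} - w_{\xi} = 0$ (standard advection equation).
Data for $w$: $w(\xi,0) = u(\xi,0) = \sin(2 \xi)$.
By characteristics ($d\xi/d\tau = -1$), $w(\xi,\tau) = f(\xi + \tau)$ with $f = w( \cdot , 0)$.
So $w(\xi,\tau) = \sin(2 \xi + 2 \tau)$, and $u(\xi,\tau) = e^{2\tau}w(\xi,\tau)$.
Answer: $u(\xi, \tau) = e^{2 \tau} \sin(2 \tau + 2 \xi)$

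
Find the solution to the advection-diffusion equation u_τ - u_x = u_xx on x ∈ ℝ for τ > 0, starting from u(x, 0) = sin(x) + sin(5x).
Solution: Change to a moving frame: let η = x + τ, σ = τ and write u(x,τ) = w(η,σ).
By the chain rule u_τ = w_σ + w_η, u_x = w_η, u_xx = w_ηη.
Then u_τ - u_x = w_σ: the advection term cancels and the PDE becomes the heat equation w_σ = w_ηη on η ∈ ℝ.
Initial data: w(η,0) = u(η,0) = sin(η) + sin(5η).
On η ∈ ℝ each mode satisfies (sin(nη))″ = -n² sin(nη), so exp(-n²σ) sin(nη) solves the heat equation; by superposition w(η,σ) = Σ c_n exp(-n²σ) sin(nη).
Reading off the coefficients: c_1=1, c_5=1, so w(η,σ) = exp(-σ)sin(η) + exp(-25σ)sin(5η).
Substituting back η = x + τ, σ = τ: u(x,τ) = w(x + τ, τ).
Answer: u(x, τ) = exp(-τ)sin(x + τ) + exp(-25τ)sin(5x + 5τ)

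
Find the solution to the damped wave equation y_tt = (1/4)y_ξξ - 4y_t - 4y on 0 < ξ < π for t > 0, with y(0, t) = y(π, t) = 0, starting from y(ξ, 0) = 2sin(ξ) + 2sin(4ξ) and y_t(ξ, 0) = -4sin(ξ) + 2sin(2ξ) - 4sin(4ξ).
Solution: Substitute y = exp(-2t)u.
Then y_t = exp(-2t)(u_t - 2u), y_tt = exp(-2t)(u_tt - 4u_t + 4u), y_ξξ = exp(-2t)u_ξξ; substituting and dividing by exp(-2t), the lower-order terms cancel: u_tt = (1/4)u_ξξ (standard wave equation).
Data for u: u(ξ,0) = y(ξ,0) = 2sin(ξ) + 2sin(4ξ); u_t(ξ,0) = y_t(ξ,0) + 2y(ξ,0) = 2sin(2ξ). The boundary conditions carry over: u(0,t) = u(π,t) = 0.
Separating variables: u = Σ [A_n cos(ω_n t) + B_n sin(ω_n t)] sin(nξ), ω_n = n/2. From ICs (B_n = velocity coefficient / ω_n): A_1=2, A_4=2, B_2=2.
So u(ξ,t) = 2sin(t)sin(2ξ) + 2sin(ξ)cos(t/2) + 2sin(4ξ)cos(2t), and y(ξ,t) = exp(-2t)u(ξ,t).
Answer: y(ξ, t) = 2exp(-2t)sin(t)sin(2ξ) + 2exp(-2t)sin(ξ)cos(t/2) + 2exp(-2t)sin(4ξ)cos(2t)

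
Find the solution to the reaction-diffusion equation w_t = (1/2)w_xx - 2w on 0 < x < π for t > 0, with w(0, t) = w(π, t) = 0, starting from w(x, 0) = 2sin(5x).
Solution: Substitute w = exp(-2t)u, i.e. u = exp(2t)w.
By the product rule, w_t = exp(-2t)(u_t - 2u), w_xx = exp(-2t)u_xx.
Substituting into the PDE and dividing by exp(-2t): u_t - 2u = (1/2)u_xx - 2u.
The lower-order terms cancel, leaving the standard heat equation u_t = (1/2)u_xx.
Initial data for u: u(x,0) = w(x,0) = 2sin(5x). The boundary conditions carry over: u(0,t) = u(π,t) = 0.
Solve for u:
  Using separation of variables u = X(x)T(t):
  Eigenfunctions: sin(nx), n = 1, 2, 3, ...
  General solution: u(x, t) = Σ c_n sin(nx) exp(-n² t/2)
  Matching u(x,0) = 2sin(5x) term by term: c_5=2.
Hence u(x,t) = 2exp(-25t/2)sin(5x).
Transform back: w(x,t) = exp(-2t)u(x,t).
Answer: w(x, t) = 2exp(-29t/2)sin(5x)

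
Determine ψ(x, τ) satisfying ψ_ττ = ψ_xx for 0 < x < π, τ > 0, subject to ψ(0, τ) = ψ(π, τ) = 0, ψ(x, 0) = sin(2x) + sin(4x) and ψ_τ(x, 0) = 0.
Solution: Using separation of variables ψ = X(x)T(τ):
Eigenfunctions: sin(nx), n = 1, 2, 3, ...
General solution: ψ(x, τ) = Σ [A_n cos(n τ) + B_n sin(n τ)] sin(nx)
From ψ(x,0) = sin(2x) + sin(4x): A_2=1, A_4=1. From ψ_τ(x,0) = 0: all B_n = 0.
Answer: ψ(x, τ) = sin(2x)cos(2τ) + sin(4x)cos(4τ)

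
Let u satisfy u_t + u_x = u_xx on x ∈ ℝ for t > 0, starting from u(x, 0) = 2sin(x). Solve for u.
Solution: Change to a moving frame: let η = x - t, σ = t and write u(x,t) = w(η,σ).
By the chain rule u_t = w_σ - w_η, u_x = w_η, u_xx = w_ηη.
Then u_t + u_x = w_σ: the advection term cancels and the PDE becomes the heat equation w_σ = w_ηη on η ∈ ℝ.
Initial data: w(η,0) = u(η,0) = 2sin(η).
On η ∈ ℝ each mode satisfies (sin(nη))″ = -n² sin(nη), so exp(-n²σ) sin(nη) solves the heat equation; by superposition w(η,σ) = Σ c_n exp(-n²σ) sin(nη).
Reading off the coefficients: c_1=2, so w(η,σ) = 2exp(-σ)sin(η).
Substituting back η = x - t, σ = t: u(x,t) = w(x - t, t).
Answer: u(x, t) = -2exp(-t)sin(t - x)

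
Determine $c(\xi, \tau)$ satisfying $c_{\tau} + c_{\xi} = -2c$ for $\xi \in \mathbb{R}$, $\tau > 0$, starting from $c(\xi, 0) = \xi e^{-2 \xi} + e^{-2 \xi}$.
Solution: Substitute $c = e^{-2\xi}u$.
Then $c_{\xi} = e^{-2\xi}(u_{\xi} - 2u)$, $c_{\tau} = e^{-2\xi}u_{\tau}$; substituting and dividing by $e^{-2\xi}$, the lower-order terms cancel: $u_{\tau} + u_{\xi} = 0$ (standard advection equation).
Data for $u$: $u(\xi,0) = e^{2\xi}c(\xi,0) = \xi + 1$.
By characteristics ($d\xi/d\tau = 1$), $u(\xi,\tau) = f(\xi - \tau)$ with $f = u( \cdot , 0)$.
So $u(\xi,\tau) = \xi - \tau + 1$, and $c(\xi,\tau) = e^{-2\xi}u(\xi,\tau)$.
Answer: $c(\xi, \tau) = - \tau e^{-2 \xi} + \xi e^{-2 \xi} + e^{-2 \xi}$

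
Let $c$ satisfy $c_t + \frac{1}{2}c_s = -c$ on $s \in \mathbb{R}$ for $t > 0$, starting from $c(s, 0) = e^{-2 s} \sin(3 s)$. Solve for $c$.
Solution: Substitute $c = e^{-2s}u$, i.e. $u = e^{2s}c$.
By the product rule, $c_s = e^{-2s}(u_s - 2u)$, $c_t = e^{-2s}u_t$.
Substituting into the PDE and dividing by $e^{-2s}$: $u_t + \frac{1}{2}(u_s - 2u) = -u$.
The lower-order terms cancel, leaving the standard advection equation $u_t + \frac{1}{2}u_s = 0$.
Initial data for $u$: $u(s,0) = e^{2s}c(s,0) = \sin(3 s)$.
Solve for $u$:
  By method of characteristics (waves move right with speed 1/2):
  Along characteristics $s - \frac{1}{2}t =$ const, $u$ is constant, so $u(s,t) = f(s - \frac{1}{2}t)$ with $f = u( \cdot , 0)$.
Hence $u(s,t) = \sin(3 s - 3 t/2)$.
Transform back: $c(s,t) = e^{-2s}u(s,t)$.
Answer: $c(s, t) = e^{-2 s} \sin(3 s - 3 t/2)$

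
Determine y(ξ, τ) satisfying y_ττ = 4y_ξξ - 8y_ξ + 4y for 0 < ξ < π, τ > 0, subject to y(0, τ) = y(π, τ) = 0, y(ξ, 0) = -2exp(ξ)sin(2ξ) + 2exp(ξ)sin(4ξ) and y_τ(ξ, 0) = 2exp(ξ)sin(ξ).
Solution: Substitute y = exp(ξ)u, i.e. u = exp(-ξ)y.
By the product rule, y_ξ = exp(ξ)(u_ξ + u), y_ξξ = exp(ξ)(u_ξξ + 2u_ξ + u), y_ττ = exp(ξ)u_ττ.
Substituting into the PDE and dividing by exp(ξ): u_ττ = 4(u_ξξ + 2u_ξ + u) - 8(u_ξ + u) + 4u.
The lower-order terms cancel, leaving the standard wave equation u_ττ = 4u_ξξ.
Initial data for u: u(ξ,0) = exp(-ξ)y(ξ,0) = -2sin(2ξ) + 2sin(4ξ); u_τ(ξ,0) = exp(-ξ)y_τ(ξ,0) = 2sin(ξ). The boundary conditions carry over: u(0,τ) = u(π,τ) = 0.
Solve for u:
  Using separation of variables u = X(ξ)T(τ):
  Eigenfunctions: sin(nξ), n = 1, 2, 3, ...
  General solution: u(ξ, τ) = Σ [A_n cos(2n τ) + B_n sin(2n τ)] sin(nξ)
  From u(ξ,0) = -2sin(2ξ) + 2sin(4ξ): A_2=-2, A_4=2. From u_τ(ξ,0) = 2sin(ξ), using u_τ(ξ,0) = Σ ω_n B_n sin(nξ) with ω_n = 2n: B_1 = 2/2 = 1.
Hence u(ξ,τ) = sin(ξ)sin(2τ) - 2sin(2ξ)cos(4τ) + 2sin(4ξ)cos(8τ).
Transform back: y(ξ,τ) = exp(ξ)u(ξ,τ).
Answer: y(ξ, τ) = exp(ξ)sin(ξ)sin(2τ) - 2exp(ξ)sin(2ξ)cos(4τ) + 2exp(ξ)sin(4ξ)cos(8τ)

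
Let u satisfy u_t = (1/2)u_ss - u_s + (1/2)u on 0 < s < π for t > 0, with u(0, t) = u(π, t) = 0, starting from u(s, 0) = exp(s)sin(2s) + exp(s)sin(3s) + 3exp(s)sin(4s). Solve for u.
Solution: Substitute u = exp(s)w, i.e. w = exp(-s)u.
By the product rule, u_s = exp(s)(w_s + w), u_ss = exp(s)(w_ss + 2w_s + w), u_t = exp(s)w_t.
Substituting into the PDE and dividing by exp(s): w_t = (1/2)(w_ss + 2w_s + w) - (w_s + w) + (1/2)w.
The lower-order terms cancel, leaving the standard heat equation w_t = (1/2)w_ss.
Initial data for w: w(s,0) = exp(-s)u(s,0) = sin(2s) + sin(3s) + 3sin(4s). The boundary conditions carry over: w(0,t) = w(π,t) = 0.
Solve for w:
  Using separation of variables w = X(s)T(t):
  Eigenfunctions: sin(ns), n = 1, 2, 3, ...
  General solution: w(s, t) = Σ c_n sin(ns) exp(-n² t/2)
  Matching w(s,0) = sin(2s) + sin(3s) + 3sin(4s) term by term: c_2=1, c_3=1, c_4=3.
Hence w(s,t) = exp(-2t)sin(2s) + 3exp(-8t)sin(4s) + exp(-9t/2)sin(3s).
Transform back: u(s,t) = exp(s)w(s,t).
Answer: u(s, t) = exp(s)exp(-2t)sin(2s) + 3exp(s)exp(-8t)sin(4s) + exp(s)exp(-9t/2)sin(3s)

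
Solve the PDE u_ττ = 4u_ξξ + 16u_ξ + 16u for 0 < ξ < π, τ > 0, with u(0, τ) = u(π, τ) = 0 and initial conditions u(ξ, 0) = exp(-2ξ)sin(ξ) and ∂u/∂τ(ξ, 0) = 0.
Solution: Substitute u = exp(-2ξ)w.
Then u_ξ = exp(-2ξ)(w_ξ - 2w), u_ξξ = exp(-2ξ)(w_ξξ - 4w_ξ + 4w), u_ττ = exp(-2ξ)w_ττ; substituting and dividing by exp(-2ξ), the lower-order terms cancel: w_ττ = 4w_ξξ (standard wave equation).
Data for w: w(ξ,0) = exp(2ξ)u(ξ,0) = sin(ξ); w_τ(ξ,0) = exp(2ξ)u_τ(ξ,0) = 0. The boundary conditions carry over: w(0,τ) = w(π,τ) = 0.
Separating variables: w = Σ [A_n cos(ω_n τ) + B_n sin(ω_n τ)] sin(nξ), ω_n = 2n. From ICs: A_1=1.
So w(ξ,τ) = sin(ξ)cos(2τ), and u(ξ,τ) = exp(-2ξ)w(ξ,τ).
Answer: u(ξ, τ) = exp(-2ξ)sin(ξ)cos(2τ)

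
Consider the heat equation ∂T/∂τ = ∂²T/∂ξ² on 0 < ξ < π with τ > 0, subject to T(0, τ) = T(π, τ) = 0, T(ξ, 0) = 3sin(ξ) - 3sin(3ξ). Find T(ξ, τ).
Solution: Separating variables: T = Σ c_n exp(-n²τ) sin(nξ). From T(ξ,0) = 3sin(ξ) - 3sin(3ξ): c_1=3, c_3=-3.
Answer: T(ξ, τ) = 3exp(-τ)sin(ξ) - 3exp(-9τ)sin(3ξ)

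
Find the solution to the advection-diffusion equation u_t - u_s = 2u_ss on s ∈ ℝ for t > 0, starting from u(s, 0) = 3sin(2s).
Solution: Moving frame: η = s + t, σ = t, u = w(η,σ), so u_t = w_σ + w_η and u_ss = w_ηη.
Hence u_t - u_s = w_σ and the PDE becomes the heat equation w_σ = 2w_ηη on η ∈ ℝ.
Initial data: w(η,0) = u(η,0) = 3sin(2η). Each mode sin(nη) decays as exp(-2n²σ) on ℝ, so w(η,σ) = Σ c_n exp(-2n²σ) sin(nη) with c_2=3: w(η,σ) = 3exp(-8σ)sin(2η).
Substituting back: u(s,t) = w(s + t, t).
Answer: u(s, t) = 3exp(-8t)sin(2s + 2t)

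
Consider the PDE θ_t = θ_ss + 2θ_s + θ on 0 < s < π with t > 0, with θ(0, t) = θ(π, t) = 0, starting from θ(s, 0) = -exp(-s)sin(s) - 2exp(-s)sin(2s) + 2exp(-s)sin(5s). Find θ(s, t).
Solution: Substitute θ = exp(-s)u, i.e. u = exp(s)θ.
By the product rule, θ_s = exp(-s)(u_s - u), θ_ss = exp(-s)(u_ss - 2u_s + u), θ_t = exp(-s)u_t.
Substituting into the PDE and dividing by exp(-s): u_t = (u_ss - 2u_s + u) + 2(u_s - u) + u.
The lower-order terms cancel, leaving the standard heat equation u_t = u_ss.
Initial data for u: u(s,0) = exp(s)θ(s,0) = -sin(s) - 2sin(2s) + 2sin(5s). The boundary conditions carry over: u(0,t) = u(π,t) = 0.
Solve for u:
  Using separation of variables u = X(s)G(t):
  Eigenfunctions: sin(ns), n = 1, 2, 3, ...
  General solution: u(s, t) = Σ c_n sin(ns) exp(-n² t)
  Matching u(s,0) = -sin(s) - 2sin(2s) + 2sin(5s) term by term: c_1=-1, c_2=-2, c_5=2.
Hence u(s,t) = -exp(-t)sin(s) - 2exp(-4t)sin(2s) + 2exp(-25t)sin(5s).
Transform back: θ(s,t) = exp(-s)u(s,t).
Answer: θ(s, t) = -exp(-s)exp(-t)sin(s) - 2exp(-s)exp(-4t)sin(2s) + 2exp(-s)exp(-25t)sin(5s)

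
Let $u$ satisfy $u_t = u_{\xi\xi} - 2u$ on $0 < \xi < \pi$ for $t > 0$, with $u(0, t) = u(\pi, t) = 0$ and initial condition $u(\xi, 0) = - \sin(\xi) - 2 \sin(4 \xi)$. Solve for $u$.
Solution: Substitute $u = e^{-2t}w$.
Then $u_t = e^{-2t}(w_t - 2w)$, $u_{\xi\xi} = e^{-2t}w_{\xi\xi}$; substituting and dividing by $e^{-2t}$, the lower-order terms cancel: $w_t = w_{\xi\xi}$ (standard heat equation).
Data for $w$: $w(\xi,0) = u(\xi,0) = - \sin(\xi) - 2 \sin(4 \xi)$. The boundary conditions carry over: $w(0,t) = w(\pi,t) = 0$.
Separating variables: $w = \sum c_n e^{-n^2t} \sin(n\xi)$. From $w(\xi,0) = - \sin(\xi) - 2 \sin(4 \xi)$: $c_1=-1, c_4=-2$.
So $w(\xi,t) = - e^{-t} \sin(\xi) - 2 e^{-16 t} \sin(4 \xi)$, and $u(\xi,t) = e^{-2t}w(\xi,t)$.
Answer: $u(\xi, t) = - e^{-3 t} \sin(\xi) - 2 e^{-18 t} \sin(4 \xi)$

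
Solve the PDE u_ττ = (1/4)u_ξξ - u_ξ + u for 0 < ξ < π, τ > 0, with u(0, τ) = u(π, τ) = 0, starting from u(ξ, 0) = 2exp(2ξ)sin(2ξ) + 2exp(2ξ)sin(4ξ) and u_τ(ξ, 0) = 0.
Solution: Substitute u = exp(2ξ)w, i.e. w = exp(-2ξ)u.
By the product rule, u_ξ = exp(2ξ)(w_ξ + 2w), u_ξξ = exp(2ξ)(w_ξξ + 4w_ξ + 4w), u_ττ = exp(2ξ)w_ττ.
Substituting into the PDE and dividing by exp(2ξ): w_ττ = (1/4)(w_ξξ + 4w_ξ + 4w) - (w_ξ + 2w) + w.
The lower-order terms cancel, leaving the standard wave equation w_ττ = (1/4)w_ξξ.
Initial data for w: w(ξ,0) = exp(-2ξ)u(ξ,0) = 2sin(2ξ) + 2sin(4ξ); w_τ(ξ,0) = exp(-2ξ)u_τ(ξ,0) = 0. The boundary conditions carry over: w(0,τ) = w(π,τ) = 0.
Solve for w:
  Using separation of variables w = X(ξ)T(τ):
  Eigenfunctions: sin(nξ), n = 1, 2, 3, ...
  General solution: w(ξ, τ) = Σ [A_n cos(n τ/2) + B_n sin(n τ/2)] sin(nξ)
  From w(ξ,0) = 2sin(2ξ) + 2sin(4ξ): A_2=2, A_4=2. From w_τ(ξ,0) = 0: all B_n = 0.
Hence w(ξ,τ) = 2sin(2ξ)cos(τ) + 2sin(4ξ)cos(2τ).
Transform back: u(ξ,τ) = exp(2ξ)w(ξ,τ).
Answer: u(ξ, τ) = 2exp(2ξ)sin(2ξ)cos(τ) + 2exp(2ξ)sin(4ξ)cos(2τ)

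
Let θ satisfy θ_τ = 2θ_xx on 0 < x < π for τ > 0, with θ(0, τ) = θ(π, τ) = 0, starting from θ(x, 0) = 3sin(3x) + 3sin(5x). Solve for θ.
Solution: Separating variables: θ = Σ c_n exp(-2n²τ) sin(nx). From θ(x,0) = 3sin(3x) + 3sin(5x): c_3=3, c_5=3.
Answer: θ(x, τ) = 3exp(-18τ)sin(3x) + 3exp(-50τ)sin(5x)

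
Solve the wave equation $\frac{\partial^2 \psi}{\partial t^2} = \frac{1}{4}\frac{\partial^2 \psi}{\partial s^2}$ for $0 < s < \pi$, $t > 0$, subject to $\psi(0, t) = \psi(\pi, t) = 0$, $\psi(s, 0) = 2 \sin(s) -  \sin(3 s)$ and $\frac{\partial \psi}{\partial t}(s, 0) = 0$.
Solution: Using separation of variables $\psi = X(s)T(t)$:
Eigenfunctions: $\sin(ns)$, $n = 1, 2, 3, \ldots$
General solution: $\psi(s, t) = \sum [A_n \cos(n t/2) + B_n \sin(n t/2)] \sin(ns)$
From $\psi(s,0) = 2 \sin(s) - \sin(3 s)$: $A_1=2, A_3=-1$. From $\psi_t(s,0) = 0$: all $B_n = 0$.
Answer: $\psi(s, t) = 2 \sin(s) \cos(t/2) -  \sin(3 s) \cos(3 t/2)$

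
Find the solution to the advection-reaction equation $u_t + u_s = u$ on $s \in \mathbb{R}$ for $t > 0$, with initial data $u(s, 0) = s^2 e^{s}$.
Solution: Substitute $u = e^{s}w$, i.e. $w = e^{-s}u$.
By the product rule, $u_s = e^{s}(w_s + w)$, $u_t = e^{s}w_t$.
Substituting into the PDE and dividing by $e^{s}$: $w_t + (w_s + w) = w$.
The lower-order terms cancel, leaving the standard advection equation $w_t + w_s = 0$.
Initial data for $w$: $w(s,0) = e^{-s}u(s,0) = s^2$.
Solve for $w$:
  By method of characteristics (waves move right with speed 1):
  Along characteristics $s - t =$ const, $w$ is constant, so $w(s,t) = f(s - t)$ with $f = w( \cdot , 0)$.
Hence $w(s,t) = s^2 - 2 s t + t^2$.
Transform back: $u(s,t) = e^{s}w(s,t)$.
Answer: $u(s, t) = s^2 e^{s} - 2 s t e^{s} + t^2 e^{s}$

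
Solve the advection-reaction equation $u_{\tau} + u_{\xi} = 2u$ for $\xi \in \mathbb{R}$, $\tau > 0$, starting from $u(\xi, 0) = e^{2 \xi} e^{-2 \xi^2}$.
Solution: Substitute $u = e^{2\xi}w$.
Then $u_{\xi} = e^{2\xi}(w_{\xi} + 2w)$, $u_{\tau} = e^{2\xi}w_{\tau}$; substituting and dividing by $e^{2\xi}$, the lower-order terms cancel: $w_{\tau} + w_{\xi} = 0$ (standard advection equation).
Data for $w$: $w(\xi,0) = e^{-2\xi}u(\xi,0) = e^{-2 \xi^2}$.
By characteristics ($d\xi/d\tau = 1$), $w(\xi,\tau) = f(\xi - \tau)$ with $f = w( \cdot , 0)$.
So $w(\xi,\tau) = e^{-2 (\xi - \tau)^2}$, and $u(\xi,\tau) = e^{2\xi}w(\xi,\tau)$.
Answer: $u(\xi, \tau) = e^{2 \xi} e^{-2 (-\tau + \xi)^2}$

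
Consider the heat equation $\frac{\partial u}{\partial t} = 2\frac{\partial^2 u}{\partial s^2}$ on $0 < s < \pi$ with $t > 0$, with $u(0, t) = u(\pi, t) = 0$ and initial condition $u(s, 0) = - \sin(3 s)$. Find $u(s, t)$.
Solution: Using separation of variables $u = X(s)T(t)$:
Eigenfunctions: $\sin(ns)$, $n = 1, 2, 3, \ldots$
General solution: $u(s, t) = \sum c_n \sin(ns) e^{-2n^2 t}$
Matching $u(s,0) = - \sin(3 s)$ term by term: $c_3=-1$.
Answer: $u(s, t) = - e^{-18 t} \sin(3 s)$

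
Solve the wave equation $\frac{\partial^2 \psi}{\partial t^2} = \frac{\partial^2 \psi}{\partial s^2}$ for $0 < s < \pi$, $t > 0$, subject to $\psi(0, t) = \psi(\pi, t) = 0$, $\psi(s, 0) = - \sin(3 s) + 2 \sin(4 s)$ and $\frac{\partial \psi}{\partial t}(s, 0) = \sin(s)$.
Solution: Separating variables: $\psi = \sum [A_n \cos(\omega_n t) + B_n \sin(\omega_n t)] \sin(ns)$, $\omega_n = n$. From ICs ($B_n$ = velocity coefficient / $\omega_n$): $A_3=-1, A_4=2, B_1=1$.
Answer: $\psi(s, t) = \sin(s) \sin(t) -  \sin(3 s) \cos(3 t) + 2 \sin(4 s) \cos(4 t)$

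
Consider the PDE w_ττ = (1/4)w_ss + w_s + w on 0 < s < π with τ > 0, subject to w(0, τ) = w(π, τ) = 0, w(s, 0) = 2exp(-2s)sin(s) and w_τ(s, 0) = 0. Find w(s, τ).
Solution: Substitute w = exp(-2s)u, i.e. u = exp(2s)w.
By the product rule, w_s = exp(-2s)(u_s - 2u), w_ss = exp(-2s)(u_ss - 4u_s + 4u), w_ττ = exp(-2s)u_ττ.
Substituting into the PDE and dividing by exp(-2s): u_ττ = (1/4)(u_ss - 4u_s + 4u) + (u_s - 2u) + u.
The lower-order terms cancel, leaving the standard wave equation u_ττ = (1/4)u_ss.
Initial data for u: u(s,0) = exp(2s)w(s,0) = 2sin(s); u_τ(s,0) = exp(2s)w_τ(s,0) = 0. The boundary conditions carry over: u(0,τ) = u(π,τ) = 0.
Solve for u:
  Using separation of variables u = X(s)T(τ):
  Eigenfunctions: sin(ns), n = 1, 2, 3, ...
  General solution: u(s, τ) = Σ [A_n cos(n τ/2) + B_n sin(n τ/2)] sin(ns)
  From u(s,0) = 2sin(s): A_1=2. From u_τ(s,0) = 0: all B_n = 0.
Hence u(s,τ) = 2sin(s)cos(τ/2).
Transform back: w(s,τ) = exp(-2s)u(s,τ).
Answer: w(s, τ) = 2exp(-2s)sin(s)cos(τ/2)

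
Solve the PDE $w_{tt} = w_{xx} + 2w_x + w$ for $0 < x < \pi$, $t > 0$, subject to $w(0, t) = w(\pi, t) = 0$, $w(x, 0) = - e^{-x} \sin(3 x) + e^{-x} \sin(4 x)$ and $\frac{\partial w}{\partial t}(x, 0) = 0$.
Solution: Substitute $w = e^{-x}u$, i.e. $u = e^{x}w$.
By the product rule, $w_x = e^{-x}(u_x - u)$, $w_{xx} = e^{-x}(u_{xx} - 2u_x + u)$, $w_{tt} = e^{-x}u_{tt}$.
Substituting into the PDE and dividing by $e^{-x}$: $u_{tt} = (u_{xx} - 2u_x + u) + 2(u_x - u) + u$.
The lower-order terms cancel, leaving the standard wave equation $u_{tt} = u_{xx}$.
Initial data for $u$: $u(x,0) = e^{x}w(x,0) = - \sin(3 x) + \sin(4 x)$; $u_t(x,0) = e^{x}w_t(x,0) = 0$. The boundary conditions carry over: $u(0,t) = u(\pi,t) = 0$.
Solve for $u$:
  Using separation of variables $u = X(x)T(t)$:
  Eigenfunctions: $\sin(nx)$, $n = 1, 2, 3, \ldots$
  General solution: $u(x, t) = \sum [A_n \cos(n t) + B_n \sin(n t)] \sin(nx)$
  From $u(x,0) = - \sin(3 x) + \sin(4 x)$: $A_3=-1, A_4=1$. From $u_t(x,0) = 0$: all $B_n = 0$.
Hence $u(x,t) = - \sin(3 x) \cos(3 t) + \sin(4 x) \cos(4 t)$.
Transform back: $w(x,t) = e^{-x}u(x,t)$.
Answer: $w(x, t) = - e^{-x} \sin(3 x) \cos(3 t) + e^{-x} \sin(4 x) \cos(4 t)$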